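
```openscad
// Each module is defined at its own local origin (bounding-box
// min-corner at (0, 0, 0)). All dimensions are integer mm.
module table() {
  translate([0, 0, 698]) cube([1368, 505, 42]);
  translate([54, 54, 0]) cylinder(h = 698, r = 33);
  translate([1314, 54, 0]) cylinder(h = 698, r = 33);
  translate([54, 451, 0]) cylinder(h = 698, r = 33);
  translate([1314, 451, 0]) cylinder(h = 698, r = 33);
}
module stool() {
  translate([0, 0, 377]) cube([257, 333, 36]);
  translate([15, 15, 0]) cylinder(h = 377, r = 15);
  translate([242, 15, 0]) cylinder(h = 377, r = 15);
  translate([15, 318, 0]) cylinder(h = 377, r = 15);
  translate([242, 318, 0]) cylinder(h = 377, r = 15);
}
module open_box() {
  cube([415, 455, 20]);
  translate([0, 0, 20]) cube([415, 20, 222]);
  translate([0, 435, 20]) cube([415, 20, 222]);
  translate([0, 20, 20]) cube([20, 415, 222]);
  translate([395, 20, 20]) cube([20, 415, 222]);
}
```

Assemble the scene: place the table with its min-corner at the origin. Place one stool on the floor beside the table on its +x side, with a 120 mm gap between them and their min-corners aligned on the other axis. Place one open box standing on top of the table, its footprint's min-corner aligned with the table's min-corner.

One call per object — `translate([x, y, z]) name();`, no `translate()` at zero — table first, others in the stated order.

table();
translate([1488, 0, 0]) stool();
translate([0, 0, 740]) open_box();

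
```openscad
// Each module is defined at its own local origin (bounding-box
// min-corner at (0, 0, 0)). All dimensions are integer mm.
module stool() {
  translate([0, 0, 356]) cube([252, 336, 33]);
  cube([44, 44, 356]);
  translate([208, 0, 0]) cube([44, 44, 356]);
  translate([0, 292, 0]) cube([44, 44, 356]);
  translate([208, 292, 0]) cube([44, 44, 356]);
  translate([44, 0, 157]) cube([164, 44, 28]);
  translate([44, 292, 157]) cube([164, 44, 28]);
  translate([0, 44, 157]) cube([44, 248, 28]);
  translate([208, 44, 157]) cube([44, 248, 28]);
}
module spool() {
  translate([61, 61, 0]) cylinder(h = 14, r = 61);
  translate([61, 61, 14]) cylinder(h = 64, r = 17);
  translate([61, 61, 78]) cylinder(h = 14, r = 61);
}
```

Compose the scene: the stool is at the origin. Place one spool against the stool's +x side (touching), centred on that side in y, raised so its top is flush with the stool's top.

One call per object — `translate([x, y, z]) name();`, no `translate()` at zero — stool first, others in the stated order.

stool();
translate([252, 107, 297]) spool();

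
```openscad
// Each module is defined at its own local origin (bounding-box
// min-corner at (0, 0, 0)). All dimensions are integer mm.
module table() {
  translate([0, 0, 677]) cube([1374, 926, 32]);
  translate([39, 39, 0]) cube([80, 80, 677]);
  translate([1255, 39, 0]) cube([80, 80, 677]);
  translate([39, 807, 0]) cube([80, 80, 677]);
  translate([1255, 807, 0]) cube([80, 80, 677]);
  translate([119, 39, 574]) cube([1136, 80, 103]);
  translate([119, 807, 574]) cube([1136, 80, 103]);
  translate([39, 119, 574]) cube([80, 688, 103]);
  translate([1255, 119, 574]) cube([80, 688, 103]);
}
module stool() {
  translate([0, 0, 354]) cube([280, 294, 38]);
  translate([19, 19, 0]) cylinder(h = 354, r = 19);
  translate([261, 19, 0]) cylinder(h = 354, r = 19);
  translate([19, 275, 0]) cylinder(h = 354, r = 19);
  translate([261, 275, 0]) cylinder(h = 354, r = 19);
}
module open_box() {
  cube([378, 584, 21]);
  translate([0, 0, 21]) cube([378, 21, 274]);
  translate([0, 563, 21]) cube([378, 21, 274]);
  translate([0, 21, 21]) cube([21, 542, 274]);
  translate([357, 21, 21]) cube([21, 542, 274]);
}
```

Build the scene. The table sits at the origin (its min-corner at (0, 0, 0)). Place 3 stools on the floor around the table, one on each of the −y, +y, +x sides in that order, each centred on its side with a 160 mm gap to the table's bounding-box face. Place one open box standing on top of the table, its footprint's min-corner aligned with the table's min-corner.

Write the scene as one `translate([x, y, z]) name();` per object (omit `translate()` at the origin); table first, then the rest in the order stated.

table();
translate([547, -454, 0]) stool();
translate([547, 1086, 0]) stool();
translate([1534, 316, 0]) stool();
translate([0, 0, 709]) open_box();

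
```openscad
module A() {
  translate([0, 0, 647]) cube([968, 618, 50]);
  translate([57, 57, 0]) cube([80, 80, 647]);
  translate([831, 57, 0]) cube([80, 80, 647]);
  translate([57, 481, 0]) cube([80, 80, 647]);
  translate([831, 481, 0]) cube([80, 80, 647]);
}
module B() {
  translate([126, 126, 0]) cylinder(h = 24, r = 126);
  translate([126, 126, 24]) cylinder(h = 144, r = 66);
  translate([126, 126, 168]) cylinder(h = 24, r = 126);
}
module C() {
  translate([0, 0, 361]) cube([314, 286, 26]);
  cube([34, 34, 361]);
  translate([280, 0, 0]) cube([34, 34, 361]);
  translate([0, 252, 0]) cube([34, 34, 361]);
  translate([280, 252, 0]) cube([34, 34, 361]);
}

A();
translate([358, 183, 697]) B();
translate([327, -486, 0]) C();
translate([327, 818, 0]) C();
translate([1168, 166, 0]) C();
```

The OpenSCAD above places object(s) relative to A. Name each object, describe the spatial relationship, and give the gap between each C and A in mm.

A is a table. B is a spool. C is a stool. The spool is on top of the table, centred. Three stools sit around the table at the −y, +y, +x sides. The gap between each stool and the table is 200 mm.

Each stool's nearest face is 200 mm from the table's bounding box.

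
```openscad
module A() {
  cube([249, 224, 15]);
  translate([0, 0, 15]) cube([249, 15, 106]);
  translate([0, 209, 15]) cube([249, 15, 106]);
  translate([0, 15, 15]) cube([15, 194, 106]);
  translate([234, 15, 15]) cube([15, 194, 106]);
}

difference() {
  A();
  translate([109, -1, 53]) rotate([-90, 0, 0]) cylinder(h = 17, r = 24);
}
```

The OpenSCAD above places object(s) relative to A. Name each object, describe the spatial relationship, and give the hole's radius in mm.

The subtracted cylinder has r = 24 mm.

A is an open box. The open box has a circular hole through its front wall. The hole's radius is 24 mm.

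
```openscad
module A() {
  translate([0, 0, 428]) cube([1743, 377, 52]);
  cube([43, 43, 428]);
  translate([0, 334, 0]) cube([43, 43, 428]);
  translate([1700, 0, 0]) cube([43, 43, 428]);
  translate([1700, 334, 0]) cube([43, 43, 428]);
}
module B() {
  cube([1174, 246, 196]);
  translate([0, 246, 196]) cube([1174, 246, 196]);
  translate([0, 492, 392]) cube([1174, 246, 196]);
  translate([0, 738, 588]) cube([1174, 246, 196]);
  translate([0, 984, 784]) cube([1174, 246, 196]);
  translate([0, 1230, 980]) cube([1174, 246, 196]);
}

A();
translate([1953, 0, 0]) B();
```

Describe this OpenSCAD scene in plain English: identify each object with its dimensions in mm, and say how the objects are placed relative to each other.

A is a bench: a 1743×377 mm seat slab, 52 mm thick, top at z = 480 mm, on four 43×43 mm square legs flush with the seat corners and standing on z = 0.

B is a straight staircase of 6 solid steps. Each step is 1174 mm wide (x), 246 mm deep (y, the going) and 196 mm tall (the rise). The first step rests on the floor; each subsequent step sits one going further in +y and one rise higher in +z, directly behind and above the previous step with no overlap.

The staircase is on the floor beside the bench on its +x side.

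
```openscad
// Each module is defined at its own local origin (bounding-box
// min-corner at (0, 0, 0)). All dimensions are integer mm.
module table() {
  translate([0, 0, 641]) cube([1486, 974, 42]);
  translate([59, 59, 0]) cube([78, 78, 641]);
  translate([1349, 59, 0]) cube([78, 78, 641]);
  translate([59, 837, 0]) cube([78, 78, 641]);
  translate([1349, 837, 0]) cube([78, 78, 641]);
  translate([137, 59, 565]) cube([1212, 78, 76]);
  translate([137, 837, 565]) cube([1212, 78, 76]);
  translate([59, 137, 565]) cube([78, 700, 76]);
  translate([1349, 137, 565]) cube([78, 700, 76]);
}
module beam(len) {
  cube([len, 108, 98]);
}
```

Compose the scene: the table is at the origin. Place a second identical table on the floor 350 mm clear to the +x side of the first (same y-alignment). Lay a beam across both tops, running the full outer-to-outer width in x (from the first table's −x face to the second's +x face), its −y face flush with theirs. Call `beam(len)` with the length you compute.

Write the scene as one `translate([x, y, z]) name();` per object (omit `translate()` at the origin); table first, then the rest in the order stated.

table();
translate([1836, 0, 0]) table();
translate([0, 0, 683]) beam(3322);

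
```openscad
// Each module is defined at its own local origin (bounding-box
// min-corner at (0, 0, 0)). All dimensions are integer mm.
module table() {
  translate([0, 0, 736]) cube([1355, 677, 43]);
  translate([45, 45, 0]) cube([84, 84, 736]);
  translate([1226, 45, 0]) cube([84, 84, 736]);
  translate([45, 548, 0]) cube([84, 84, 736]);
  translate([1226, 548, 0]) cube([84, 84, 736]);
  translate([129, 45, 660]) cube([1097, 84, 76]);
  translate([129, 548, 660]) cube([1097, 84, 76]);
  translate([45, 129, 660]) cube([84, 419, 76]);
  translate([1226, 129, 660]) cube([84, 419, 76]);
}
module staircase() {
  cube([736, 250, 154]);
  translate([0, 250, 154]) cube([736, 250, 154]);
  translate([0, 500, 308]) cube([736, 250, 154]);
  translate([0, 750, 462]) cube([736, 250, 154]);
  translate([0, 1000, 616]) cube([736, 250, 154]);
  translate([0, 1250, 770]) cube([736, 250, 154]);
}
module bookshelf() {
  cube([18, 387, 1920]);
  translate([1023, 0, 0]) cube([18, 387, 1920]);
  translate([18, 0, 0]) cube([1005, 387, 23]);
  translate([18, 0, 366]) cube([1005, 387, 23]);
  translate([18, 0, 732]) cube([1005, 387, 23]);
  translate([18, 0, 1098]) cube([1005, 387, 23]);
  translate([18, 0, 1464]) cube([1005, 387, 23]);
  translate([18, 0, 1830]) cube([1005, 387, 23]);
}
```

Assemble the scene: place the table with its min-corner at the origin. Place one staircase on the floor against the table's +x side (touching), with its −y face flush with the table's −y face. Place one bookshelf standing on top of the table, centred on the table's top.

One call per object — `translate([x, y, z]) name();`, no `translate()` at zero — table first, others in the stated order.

table();
translate([1355, 0, 0]) staircase();
translate([157, 145, 779]) bookshelf();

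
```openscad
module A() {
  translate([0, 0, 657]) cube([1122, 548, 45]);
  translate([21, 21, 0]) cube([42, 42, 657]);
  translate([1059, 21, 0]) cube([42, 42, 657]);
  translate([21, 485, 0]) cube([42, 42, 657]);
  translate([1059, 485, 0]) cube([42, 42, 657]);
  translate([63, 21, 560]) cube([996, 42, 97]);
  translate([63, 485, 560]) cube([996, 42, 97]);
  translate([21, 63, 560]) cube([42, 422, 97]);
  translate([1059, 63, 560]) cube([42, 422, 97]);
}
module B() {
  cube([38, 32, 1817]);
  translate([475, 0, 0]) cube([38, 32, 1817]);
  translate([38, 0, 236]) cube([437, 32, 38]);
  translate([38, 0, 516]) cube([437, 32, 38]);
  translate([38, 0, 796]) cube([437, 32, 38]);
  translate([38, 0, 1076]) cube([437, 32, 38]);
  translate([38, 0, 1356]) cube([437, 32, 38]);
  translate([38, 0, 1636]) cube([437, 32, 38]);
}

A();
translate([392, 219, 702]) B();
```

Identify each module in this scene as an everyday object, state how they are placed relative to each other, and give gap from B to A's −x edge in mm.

The ladder's min-x is at 392; the table's min-x is 0; gap = 392 mm.

A is a table. B is a ladder. The ladder is on top of the table. The gap from the ladder to the table's −x edge is 392 mm.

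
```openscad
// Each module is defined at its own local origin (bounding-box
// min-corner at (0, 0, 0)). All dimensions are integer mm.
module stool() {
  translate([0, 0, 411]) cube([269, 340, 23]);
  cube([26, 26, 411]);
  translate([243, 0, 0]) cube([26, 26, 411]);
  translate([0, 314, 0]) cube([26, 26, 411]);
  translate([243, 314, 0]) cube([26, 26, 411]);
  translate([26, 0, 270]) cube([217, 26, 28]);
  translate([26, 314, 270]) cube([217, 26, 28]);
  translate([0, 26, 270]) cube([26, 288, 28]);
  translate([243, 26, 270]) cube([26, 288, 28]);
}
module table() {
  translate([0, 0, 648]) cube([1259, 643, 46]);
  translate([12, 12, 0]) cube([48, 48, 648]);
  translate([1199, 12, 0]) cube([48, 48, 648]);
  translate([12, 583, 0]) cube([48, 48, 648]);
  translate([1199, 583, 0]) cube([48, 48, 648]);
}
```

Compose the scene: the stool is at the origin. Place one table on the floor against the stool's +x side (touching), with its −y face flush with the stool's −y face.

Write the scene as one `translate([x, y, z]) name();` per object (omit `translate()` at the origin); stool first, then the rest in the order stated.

stool();
translate([269, 0, 0]) table();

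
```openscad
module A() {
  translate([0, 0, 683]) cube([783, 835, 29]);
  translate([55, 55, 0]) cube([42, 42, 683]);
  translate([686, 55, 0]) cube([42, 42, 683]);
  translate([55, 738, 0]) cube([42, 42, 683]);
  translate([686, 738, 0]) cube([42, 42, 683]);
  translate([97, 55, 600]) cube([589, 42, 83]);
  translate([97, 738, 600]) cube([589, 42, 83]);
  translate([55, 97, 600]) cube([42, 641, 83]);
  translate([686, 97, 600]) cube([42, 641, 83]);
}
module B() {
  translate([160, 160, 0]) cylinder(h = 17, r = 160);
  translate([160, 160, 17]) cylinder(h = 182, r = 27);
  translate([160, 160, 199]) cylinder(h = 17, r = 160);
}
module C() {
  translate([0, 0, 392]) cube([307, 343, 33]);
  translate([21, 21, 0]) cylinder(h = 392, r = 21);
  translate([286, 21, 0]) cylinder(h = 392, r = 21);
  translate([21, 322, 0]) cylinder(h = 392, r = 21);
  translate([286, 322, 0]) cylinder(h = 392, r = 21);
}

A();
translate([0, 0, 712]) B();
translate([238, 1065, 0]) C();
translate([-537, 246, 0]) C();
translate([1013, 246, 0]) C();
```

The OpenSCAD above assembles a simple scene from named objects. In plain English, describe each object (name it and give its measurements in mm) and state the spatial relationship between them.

A is a rectangular dining table. The top is 783×835×29 mm with its upper surface at z = 712 mm. It stands on four 42×42 mm square legs, each inset 55 mm from the nearest pair of top edges, running from the floor to the underside of the top. Four apron rails, 42 mm thick and 83 mm tall, run between adjacent legs with their top edges flush with the underside of the top and their outer faces flush with the legs' outer faces.

B is a spool: two coaxial disc flanges of radius 160 mm and thickness 17 mm, joined by a core cylinder of radius 27 mm and height 182 mm. The lower flange rests on z = 0 and the three cylinders share a vertical axis.

C is a four-legged stool. The seat is 307×343 mm, 33 mm thick, top at z = 425 mm. It stands on four round legs, each 42 mm in diameter, from z = 0 to the seat underside, each leg's axis is inset half a diameter from the nearest pair of seat edges (so the leg's bounding box is flush with the corner).

The spool is on top of the table. Three stools sit around the table at the +y, −x, +x sides.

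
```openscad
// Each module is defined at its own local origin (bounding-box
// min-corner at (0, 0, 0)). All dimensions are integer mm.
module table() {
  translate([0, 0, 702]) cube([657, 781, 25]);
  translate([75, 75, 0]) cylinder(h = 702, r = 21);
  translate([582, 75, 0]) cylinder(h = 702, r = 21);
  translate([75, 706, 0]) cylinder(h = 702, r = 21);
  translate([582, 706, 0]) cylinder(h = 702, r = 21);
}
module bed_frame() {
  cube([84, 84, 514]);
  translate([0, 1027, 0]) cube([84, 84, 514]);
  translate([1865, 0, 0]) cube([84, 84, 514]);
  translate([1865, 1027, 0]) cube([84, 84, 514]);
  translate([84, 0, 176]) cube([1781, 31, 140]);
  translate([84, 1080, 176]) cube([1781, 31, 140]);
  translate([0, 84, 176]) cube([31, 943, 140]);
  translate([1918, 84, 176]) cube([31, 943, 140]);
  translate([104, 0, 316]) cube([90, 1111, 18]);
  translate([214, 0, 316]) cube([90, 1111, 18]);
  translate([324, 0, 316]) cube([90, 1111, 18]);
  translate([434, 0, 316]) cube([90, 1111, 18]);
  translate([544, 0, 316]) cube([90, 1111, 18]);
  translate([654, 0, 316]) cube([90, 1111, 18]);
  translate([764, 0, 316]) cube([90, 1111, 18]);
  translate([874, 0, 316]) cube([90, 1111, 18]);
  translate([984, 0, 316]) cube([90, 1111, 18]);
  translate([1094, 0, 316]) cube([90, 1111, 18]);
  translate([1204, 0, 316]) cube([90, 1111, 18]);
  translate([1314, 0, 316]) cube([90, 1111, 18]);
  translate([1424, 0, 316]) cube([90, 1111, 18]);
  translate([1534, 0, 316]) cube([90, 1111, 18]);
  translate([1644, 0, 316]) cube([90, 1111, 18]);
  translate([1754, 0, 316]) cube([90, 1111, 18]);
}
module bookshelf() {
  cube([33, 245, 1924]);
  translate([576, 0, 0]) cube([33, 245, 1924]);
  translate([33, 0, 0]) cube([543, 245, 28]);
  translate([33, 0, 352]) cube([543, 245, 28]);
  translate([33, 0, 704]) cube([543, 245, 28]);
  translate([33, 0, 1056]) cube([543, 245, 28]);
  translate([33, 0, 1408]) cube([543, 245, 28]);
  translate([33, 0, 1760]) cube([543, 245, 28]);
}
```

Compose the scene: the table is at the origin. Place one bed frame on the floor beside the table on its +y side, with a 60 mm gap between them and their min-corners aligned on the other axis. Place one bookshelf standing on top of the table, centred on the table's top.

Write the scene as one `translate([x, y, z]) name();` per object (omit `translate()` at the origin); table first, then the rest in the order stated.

table();
translate([0, 841, 0]) bed_frame();
translate([24, 268, 727]) bookshelf();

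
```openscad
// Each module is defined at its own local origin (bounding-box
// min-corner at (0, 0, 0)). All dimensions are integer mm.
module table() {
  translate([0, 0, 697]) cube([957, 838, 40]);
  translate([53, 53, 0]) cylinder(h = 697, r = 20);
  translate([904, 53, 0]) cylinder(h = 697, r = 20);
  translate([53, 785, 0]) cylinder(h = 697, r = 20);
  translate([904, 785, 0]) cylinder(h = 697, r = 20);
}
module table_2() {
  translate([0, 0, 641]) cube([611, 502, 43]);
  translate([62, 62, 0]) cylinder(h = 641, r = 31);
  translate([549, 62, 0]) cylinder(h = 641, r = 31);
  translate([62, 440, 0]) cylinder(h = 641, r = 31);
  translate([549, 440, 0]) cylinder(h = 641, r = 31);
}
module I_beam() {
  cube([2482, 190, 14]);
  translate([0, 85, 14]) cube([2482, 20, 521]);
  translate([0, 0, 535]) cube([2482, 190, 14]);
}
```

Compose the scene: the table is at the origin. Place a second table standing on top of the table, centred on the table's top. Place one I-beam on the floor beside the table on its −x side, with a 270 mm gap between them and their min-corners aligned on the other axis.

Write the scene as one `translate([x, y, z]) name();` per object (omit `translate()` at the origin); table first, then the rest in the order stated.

table();
translate([173, 168, 737]) table_2();
translate([-2752, 0, 0]) I_beam();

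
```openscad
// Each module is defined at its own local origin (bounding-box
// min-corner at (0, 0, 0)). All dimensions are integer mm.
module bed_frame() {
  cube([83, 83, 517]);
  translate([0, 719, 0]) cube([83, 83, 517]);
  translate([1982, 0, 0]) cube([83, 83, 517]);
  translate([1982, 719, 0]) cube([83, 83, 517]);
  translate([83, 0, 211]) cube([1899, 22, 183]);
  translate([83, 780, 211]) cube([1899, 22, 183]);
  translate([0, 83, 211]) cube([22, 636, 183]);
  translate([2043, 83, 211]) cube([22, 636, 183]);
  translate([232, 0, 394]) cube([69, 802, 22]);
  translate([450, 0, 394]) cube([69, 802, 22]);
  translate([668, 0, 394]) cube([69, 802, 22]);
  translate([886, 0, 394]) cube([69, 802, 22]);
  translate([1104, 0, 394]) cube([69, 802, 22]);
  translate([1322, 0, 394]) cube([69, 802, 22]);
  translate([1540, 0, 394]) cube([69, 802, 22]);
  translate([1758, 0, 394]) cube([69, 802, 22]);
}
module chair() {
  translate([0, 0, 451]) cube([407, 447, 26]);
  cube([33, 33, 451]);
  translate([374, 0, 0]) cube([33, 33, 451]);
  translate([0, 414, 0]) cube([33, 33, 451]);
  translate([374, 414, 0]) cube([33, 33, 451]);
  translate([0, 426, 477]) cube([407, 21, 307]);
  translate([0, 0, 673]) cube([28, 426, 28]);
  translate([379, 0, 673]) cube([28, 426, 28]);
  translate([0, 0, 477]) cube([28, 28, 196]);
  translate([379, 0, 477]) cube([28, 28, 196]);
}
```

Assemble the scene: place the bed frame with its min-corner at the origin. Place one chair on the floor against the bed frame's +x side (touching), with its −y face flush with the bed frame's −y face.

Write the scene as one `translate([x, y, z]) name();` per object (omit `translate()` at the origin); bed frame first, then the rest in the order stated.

bed_frame();
translate([2065, 0, 0]) chair();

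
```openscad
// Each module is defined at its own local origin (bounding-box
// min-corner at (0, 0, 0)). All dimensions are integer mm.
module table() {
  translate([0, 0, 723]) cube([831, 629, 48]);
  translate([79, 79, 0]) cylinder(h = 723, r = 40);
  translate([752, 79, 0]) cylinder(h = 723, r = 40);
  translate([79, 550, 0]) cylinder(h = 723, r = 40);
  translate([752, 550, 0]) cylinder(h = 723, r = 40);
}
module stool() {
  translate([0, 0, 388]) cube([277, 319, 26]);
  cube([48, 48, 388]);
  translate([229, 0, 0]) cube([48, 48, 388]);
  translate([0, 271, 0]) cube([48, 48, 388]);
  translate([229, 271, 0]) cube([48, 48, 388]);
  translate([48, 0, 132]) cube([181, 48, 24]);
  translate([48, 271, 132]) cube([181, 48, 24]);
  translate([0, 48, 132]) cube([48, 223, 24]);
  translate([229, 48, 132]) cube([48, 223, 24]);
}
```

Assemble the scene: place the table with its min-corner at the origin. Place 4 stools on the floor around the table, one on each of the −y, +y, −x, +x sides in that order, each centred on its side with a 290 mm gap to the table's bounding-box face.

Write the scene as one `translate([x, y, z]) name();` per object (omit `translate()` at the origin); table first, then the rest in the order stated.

table();
translate([277, -609, 0]) stool();
translate([277, 919, 0]) stool();
translate([-567, 155, 0]) stool();
translate([1121, 155, 0]) stool();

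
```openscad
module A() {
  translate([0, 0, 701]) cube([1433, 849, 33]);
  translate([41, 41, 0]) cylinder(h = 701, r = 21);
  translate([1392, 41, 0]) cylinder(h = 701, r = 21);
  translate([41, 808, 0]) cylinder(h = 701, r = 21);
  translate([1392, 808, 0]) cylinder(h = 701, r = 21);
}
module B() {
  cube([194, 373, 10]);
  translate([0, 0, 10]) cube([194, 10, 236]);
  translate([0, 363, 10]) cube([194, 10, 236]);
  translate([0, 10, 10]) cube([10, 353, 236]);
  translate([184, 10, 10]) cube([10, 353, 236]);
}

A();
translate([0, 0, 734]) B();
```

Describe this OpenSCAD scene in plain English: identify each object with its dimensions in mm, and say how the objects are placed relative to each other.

A is a table: top 1433 mm (x) × 849 mm (y), 33 mm thick, upper face at z = 734 mm, on four round legs of 42 mm diameter, each leg's bounding box inset 20 mm from the nearest pair of top edges, running from z = 0 to the bottom of the top.

B is an open-topped rectangular box: outside dimensions 194×373×246 mm, with a uniform wall and base thickness of 10 mm. The base is a full 194×373 slab on the floor; four walls sit on top of the base. The front and back walls (the −y and +y sides) span the full width; the two side walls fit between them.

The open box is on top of the table.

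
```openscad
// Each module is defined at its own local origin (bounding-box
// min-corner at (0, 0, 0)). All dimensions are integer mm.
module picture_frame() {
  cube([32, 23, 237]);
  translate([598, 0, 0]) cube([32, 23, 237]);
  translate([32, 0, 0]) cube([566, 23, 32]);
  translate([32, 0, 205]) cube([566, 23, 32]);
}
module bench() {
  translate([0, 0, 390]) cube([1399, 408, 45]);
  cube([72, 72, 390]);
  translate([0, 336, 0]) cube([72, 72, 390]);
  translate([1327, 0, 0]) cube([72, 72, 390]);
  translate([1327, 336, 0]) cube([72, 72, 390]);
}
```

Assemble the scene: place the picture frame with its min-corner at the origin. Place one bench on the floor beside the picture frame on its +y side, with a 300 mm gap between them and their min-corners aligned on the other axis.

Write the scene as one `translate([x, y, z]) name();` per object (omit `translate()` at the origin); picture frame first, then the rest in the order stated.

picture_frame();
translate([0, 323, 0]) bench();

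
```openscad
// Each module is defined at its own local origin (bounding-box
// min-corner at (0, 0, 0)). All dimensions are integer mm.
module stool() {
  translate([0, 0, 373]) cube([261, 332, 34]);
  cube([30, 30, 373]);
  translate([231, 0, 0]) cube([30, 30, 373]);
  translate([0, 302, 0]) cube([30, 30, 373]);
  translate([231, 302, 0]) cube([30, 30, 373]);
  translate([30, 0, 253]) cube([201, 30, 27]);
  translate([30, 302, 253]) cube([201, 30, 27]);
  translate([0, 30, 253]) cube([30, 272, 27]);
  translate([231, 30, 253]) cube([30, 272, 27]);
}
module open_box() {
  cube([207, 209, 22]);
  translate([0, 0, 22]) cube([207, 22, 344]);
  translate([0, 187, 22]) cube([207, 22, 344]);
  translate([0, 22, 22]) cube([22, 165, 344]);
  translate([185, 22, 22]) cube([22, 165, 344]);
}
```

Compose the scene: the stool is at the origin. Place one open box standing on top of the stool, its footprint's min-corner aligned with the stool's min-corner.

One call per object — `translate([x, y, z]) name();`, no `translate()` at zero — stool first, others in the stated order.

stool();
translate([0, 0, 407]) open_box();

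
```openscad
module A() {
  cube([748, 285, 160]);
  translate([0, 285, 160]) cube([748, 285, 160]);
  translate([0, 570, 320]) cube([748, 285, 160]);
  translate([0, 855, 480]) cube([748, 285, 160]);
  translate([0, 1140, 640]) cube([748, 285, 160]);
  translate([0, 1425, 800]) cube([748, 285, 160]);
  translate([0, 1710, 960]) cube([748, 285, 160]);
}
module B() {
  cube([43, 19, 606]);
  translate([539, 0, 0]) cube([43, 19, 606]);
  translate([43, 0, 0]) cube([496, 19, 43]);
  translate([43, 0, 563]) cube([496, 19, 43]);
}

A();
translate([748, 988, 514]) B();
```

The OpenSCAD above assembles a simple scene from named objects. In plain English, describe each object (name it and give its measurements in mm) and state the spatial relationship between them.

A is a run of 7 identical solid stair steps. Each tread is 748×285 mm and each step block is 160 mm high. Step 1 rests on the floor; step k is offset from step 1 by (k−1)×285 mm in y and (k−1)×160 mm in z.

B is a rectangular picture frame lying in the x–z plane (depth along y). The opening is 496 mm wide (x) by 520 mm tall (z), surrounded by a border 43 mm wide on all four sides. The frame is 19 mm deep and is made of two full-height vertical stiles with two horizontal rails fitted between them.

The picture frame is beside the staircase with their tops flush at z = 1120.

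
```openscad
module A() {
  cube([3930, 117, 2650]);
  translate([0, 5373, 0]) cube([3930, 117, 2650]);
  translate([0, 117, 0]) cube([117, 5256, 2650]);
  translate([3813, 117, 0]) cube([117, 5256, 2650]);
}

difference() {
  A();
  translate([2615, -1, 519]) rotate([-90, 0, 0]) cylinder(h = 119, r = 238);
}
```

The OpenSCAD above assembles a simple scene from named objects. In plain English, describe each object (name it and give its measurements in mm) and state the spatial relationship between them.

A is the wall frame of a small rectangular building: four walls, each 2650 mm tall and 117 mm thick, enclosing a footprint 3930 mm (x) by 5490 mm (y) outside-to-outside, with no floor or roof. The front and back walls (the −y and +y sides) span the full width; the two side walls fit between them.

The house frame has a circular hole of radius 238 mm through its front wall, centred at (x = 2615, z = 519).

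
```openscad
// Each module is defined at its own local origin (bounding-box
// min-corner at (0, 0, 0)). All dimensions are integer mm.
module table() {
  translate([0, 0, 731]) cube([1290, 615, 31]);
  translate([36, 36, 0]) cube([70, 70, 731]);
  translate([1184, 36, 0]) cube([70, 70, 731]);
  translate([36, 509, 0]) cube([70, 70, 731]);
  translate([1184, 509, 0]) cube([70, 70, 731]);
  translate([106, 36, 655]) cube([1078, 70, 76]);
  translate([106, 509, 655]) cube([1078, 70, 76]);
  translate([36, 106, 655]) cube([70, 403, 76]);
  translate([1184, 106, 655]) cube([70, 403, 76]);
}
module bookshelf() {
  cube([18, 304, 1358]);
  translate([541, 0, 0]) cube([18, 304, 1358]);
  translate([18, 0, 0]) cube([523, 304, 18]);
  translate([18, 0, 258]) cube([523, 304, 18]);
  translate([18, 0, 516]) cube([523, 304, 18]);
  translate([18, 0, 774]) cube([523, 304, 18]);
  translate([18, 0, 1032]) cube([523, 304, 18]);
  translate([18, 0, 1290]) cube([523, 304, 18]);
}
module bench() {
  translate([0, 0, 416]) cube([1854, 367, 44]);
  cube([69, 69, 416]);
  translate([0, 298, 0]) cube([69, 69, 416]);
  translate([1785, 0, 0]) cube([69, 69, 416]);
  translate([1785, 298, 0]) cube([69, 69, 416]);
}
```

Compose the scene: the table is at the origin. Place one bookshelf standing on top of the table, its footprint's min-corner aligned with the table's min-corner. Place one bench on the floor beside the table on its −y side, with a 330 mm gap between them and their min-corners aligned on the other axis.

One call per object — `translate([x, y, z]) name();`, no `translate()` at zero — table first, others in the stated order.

table();
translate([0, 0, 762]) bookshelf();
translate([0, -697, 0]) bench();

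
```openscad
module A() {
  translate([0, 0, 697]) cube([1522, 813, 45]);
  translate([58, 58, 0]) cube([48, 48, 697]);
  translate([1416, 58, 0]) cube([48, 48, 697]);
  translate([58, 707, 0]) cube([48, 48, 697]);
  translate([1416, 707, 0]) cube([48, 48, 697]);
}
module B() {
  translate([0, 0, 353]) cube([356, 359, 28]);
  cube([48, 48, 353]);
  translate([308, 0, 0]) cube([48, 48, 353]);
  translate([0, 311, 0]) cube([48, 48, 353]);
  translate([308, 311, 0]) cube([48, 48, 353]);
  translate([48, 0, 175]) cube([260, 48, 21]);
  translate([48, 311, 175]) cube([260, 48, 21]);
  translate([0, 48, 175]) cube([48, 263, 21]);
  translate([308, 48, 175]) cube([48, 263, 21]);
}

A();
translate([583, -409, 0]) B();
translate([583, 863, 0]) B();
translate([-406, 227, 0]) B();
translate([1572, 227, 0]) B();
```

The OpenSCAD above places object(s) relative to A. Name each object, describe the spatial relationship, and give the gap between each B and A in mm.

A is a table. B is a stool. Four stools sit around the table at the −y, +y, −x, +x sides. The gap between each stool and the table is 50 mm.

Each stool's nearest face is 50 mm from the table's bounding box.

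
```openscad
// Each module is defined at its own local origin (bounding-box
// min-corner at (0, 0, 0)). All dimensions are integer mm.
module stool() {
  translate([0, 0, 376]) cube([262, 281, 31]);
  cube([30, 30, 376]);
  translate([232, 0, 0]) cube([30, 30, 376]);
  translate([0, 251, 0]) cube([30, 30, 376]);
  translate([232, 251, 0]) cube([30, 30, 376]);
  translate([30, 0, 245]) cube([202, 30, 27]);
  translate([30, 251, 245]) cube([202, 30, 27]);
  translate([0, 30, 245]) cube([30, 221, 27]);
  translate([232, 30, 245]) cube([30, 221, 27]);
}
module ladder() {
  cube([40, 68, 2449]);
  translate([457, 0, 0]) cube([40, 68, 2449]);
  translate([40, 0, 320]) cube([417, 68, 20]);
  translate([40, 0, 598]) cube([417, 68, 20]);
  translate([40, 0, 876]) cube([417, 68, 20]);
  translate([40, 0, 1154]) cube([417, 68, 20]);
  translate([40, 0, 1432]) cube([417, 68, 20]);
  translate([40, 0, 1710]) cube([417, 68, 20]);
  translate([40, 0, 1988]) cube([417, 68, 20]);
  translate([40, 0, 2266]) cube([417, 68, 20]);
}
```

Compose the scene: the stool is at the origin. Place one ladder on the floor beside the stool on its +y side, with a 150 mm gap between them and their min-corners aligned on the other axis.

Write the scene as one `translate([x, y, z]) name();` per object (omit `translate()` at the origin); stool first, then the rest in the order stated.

stool();
translate([0, 431, 0]) ladder();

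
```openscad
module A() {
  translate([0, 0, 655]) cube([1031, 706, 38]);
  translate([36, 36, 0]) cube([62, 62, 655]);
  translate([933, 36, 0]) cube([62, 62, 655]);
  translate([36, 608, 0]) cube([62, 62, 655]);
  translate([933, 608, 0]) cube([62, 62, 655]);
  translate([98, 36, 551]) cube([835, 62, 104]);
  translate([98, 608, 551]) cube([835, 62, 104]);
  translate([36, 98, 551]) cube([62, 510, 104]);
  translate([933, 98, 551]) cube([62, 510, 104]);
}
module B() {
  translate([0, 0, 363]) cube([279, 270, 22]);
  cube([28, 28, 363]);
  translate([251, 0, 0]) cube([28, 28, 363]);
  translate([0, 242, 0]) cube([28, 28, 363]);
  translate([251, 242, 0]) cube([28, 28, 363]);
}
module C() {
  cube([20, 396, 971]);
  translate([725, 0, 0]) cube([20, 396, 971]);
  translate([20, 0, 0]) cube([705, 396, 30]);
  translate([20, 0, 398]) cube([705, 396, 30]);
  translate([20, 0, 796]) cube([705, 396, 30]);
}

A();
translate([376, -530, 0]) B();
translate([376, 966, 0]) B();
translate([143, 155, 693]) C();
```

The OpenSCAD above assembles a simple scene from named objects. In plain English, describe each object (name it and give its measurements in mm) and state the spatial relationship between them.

A is a rectangular dining table. The top is 1031×706×38 mm with its upper surface at z = 693 mm. It stands on four 62×62 mm square legs, each inset 36 mm from the nearest pair of top edges, running from the floor to the underside of the top. Four apron rails, 62 mm thick and 104 mm tall, run between adjacent legs with their top edges flush with the underside of the top and their outer faces flush with the legs' outer faces.

B is a simple wooden stool: a rectangular seat 279 mm (x) by 270 mm (y), 22 mm thick, top face at z = 385 mm, on four square legs, each 28×28 mm in cross-section. The legs rest on z = 0, each flush with a corner of the seat.

C is an open bookshelf. Two side panels, each 20 mm thick, 396 mm deep and 971 mm tall, stand 745 mm apart (outside-to-outside). Between them sit 3 shelves, each 30 mm thick and 396 mm deep, spanning the full gap between the sides. The bottom shelf rests on the floor (its underside at z = 0) and the clear gap between one shelf's top and the next shelf's underside is 368 mm.

Two stools sit around the table at the −y, +y sides. The bookshelf is on top of the table, centred.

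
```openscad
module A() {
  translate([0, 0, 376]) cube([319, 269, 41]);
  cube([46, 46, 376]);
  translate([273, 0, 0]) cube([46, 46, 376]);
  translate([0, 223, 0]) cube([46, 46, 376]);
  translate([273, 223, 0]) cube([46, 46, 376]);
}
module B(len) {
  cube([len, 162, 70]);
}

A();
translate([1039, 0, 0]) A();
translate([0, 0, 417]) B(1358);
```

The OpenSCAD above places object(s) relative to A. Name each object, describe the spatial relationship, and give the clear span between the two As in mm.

A is a stool. B is a beam. A beam spans the tops of two stools. The clear span between the two stools is 720 mm.

Second stool starts at x = 1039; first ends at x = 319; clear span = 1039 − 319 = 720 mm.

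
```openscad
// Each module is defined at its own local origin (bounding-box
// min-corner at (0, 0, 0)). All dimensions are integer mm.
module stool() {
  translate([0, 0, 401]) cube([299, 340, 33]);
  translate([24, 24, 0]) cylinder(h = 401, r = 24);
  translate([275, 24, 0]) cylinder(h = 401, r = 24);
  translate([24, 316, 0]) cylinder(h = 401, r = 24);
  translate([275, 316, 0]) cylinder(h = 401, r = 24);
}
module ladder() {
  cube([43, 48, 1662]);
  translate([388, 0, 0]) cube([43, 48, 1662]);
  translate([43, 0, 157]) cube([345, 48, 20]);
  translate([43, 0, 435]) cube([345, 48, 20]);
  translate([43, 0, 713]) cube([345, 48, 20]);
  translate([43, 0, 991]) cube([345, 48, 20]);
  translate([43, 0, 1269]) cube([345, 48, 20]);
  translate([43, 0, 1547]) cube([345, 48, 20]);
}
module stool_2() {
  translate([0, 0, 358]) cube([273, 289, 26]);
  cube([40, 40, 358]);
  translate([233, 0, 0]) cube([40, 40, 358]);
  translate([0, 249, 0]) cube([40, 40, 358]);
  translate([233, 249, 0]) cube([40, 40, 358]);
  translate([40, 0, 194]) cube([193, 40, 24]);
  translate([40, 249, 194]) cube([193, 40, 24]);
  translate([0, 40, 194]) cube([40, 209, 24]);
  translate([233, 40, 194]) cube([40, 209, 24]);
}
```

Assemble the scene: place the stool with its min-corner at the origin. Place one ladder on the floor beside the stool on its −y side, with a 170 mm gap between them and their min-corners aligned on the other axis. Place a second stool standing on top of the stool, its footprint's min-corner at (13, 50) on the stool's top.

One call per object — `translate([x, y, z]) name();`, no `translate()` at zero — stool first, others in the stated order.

stool();
translate([0, -218, 0]) ladder();
translate([13, 50, 434]) stool_2();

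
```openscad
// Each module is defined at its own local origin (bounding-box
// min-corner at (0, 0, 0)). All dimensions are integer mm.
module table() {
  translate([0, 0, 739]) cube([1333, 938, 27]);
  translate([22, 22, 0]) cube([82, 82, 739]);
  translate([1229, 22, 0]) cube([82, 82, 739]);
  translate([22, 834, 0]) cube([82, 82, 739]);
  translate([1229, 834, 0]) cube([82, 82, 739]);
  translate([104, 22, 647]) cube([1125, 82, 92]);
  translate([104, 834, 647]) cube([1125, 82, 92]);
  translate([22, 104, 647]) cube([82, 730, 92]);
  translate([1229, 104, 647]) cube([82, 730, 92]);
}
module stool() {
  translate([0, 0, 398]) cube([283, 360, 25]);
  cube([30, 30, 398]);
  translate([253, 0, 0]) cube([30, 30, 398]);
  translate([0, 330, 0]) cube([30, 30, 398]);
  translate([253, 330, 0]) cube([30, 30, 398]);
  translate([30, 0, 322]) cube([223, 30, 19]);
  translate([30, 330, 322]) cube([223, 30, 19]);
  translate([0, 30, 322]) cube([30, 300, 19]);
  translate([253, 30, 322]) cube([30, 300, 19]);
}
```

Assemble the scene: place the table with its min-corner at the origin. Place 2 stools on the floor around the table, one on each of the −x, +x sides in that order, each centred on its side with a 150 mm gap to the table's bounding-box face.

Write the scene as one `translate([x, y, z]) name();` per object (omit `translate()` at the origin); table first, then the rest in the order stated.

table();
translate([-433, 289, 0]) stool();
translate([1483, 289, 0]) stool();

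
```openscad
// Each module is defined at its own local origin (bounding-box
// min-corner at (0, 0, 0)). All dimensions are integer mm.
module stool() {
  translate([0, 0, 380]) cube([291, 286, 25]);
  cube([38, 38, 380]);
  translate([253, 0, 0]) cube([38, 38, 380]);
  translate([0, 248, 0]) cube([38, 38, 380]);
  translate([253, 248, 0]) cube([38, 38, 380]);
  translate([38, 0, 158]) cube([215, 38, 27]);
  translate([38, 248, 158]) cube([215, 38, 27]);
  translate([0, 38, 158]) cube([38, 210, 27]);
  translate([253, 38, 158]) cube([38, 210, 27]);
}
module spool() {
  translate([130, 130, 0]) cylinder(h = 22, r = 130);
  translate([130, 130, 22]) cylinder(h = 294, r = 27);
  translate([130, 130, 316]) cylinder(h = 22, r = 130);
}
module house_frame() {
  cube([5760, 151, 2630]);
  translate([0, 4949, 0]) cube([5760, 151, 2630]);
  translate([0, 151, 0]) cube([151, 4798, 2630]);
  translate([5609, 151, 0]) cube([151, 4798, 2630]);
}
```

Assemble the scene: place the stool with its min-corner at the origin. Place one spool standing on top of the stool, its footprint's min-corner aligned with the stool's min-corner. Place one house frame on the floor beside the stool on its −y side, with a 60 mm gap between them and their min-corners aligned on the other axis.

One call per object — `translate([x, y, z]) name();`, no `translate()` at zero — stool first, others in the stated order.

stool();
translate([0, 0, 405]) spool();
translate([0, -5160, 0]) house_frame();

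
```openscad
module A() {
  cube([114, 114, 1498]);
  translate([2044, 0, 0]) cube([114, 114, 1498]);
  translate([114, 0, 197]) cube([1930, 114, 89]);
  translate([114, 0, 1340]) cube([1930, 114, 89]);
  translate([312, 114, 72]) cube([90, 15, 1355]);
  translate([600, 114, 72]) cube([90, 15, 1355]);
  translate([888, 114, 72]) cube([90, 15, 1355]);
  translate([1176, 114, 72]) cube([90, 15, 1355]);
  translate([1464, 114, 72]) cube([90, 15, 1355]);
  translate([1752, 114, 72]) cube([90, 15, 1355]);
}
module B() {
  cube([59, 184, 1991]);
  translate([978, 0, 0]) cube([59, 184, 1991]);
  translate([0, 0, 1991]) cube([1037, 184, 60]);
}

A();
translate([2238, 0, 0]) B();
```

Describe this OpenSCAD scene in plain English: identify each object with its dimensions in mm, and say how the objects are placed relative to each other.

A is a fence section. Two 114×114 mm posts, 1498 mm tall, stand on the floor with a clear span of 1930 mm between their inner faces. Two horizontal rails of 114×89 mm section span the gap between the posts with their undersides at z = 197 mm and z = 1340 mm, flush with the posts' −y face. 6 pickets, each 90 mm wide, 15 mm thick and 1355 mm tall, are fixed to the +y face of the rails with their bottoms at z = 72 mm, evenly spaced across the span with equal gaps (rounded down to the nearest mm) at the −x end and between each pair — any rounding remainder accumulates at the +x end.

B is a rectangular door frame: two vertical jambs of 59×184 mm section, 1991 mm tall, with a clear opening 919 mm wide between their inner faces. A header 60 mm tall and 184 mm deep lies on top of the jambs and spans the full outside width.

The door frame is on the floor beside the fence section on its +x side.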